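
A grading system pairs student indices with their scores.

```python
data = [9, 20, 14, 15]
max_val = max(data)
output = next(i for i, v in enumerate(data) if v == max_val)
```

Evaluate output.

Step 1: max([9, 20, 14, 15]) = 20.
Step 2: Find first index where value == 20:
  Index 0: 9 != 20
  Index 1: 20 == 20, found!
Therefore output = 1.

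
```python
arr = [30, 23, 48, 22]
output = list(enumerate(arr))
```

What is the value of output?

Step 1: enumerate pairs each element with its index:
  (0, 30)
  (1, 23)
  (2, 48)
  (3, 22)
Therefore output = [(0, 30), (1, 23), (2, 48), (3, 22)].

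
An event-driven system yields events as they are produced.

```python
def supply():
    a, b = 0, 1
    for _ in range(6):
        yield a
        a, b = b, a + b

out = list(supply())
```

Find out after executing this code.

Step 1: Fibonacci-like sequence starting with a=0, b=1:
  Iteration 1: yield a=0, then a,b = 1,1
  Iteration 2: yield a=1, then a,b = 1,2
  Iteration 3: yield a=1, then a,b = 2,3
  Iteration 4: yield a=2, then a,b = 3,5
  Iteration 5: yield a=3, then a,b = 5,8
  Iteration 6: yield a=5, then a,b = 8,13
Therefore out = [0, 1, 1, 2, 3, 5].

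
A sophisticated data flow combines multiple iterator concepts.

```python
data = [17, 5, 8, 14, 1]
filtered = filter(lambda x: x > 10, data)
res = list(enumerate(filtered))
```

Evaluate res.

Step 1: Filter [17, 5, 8, 14, 1] for > 10: [17, 14].
Step 2: enumerate re-indexes from 0: [(0, 17), (1, 14)].
Therefore res = [(0, 17), (1, 14)].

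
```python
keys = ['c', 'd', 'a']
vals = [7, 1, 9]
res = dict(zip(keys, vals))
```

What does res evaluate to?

Step 1: zip pairs keys with values:
  'c' -> 7
  'd' -> 1
  'a' -> 9
Therefore res = {'c': 7, 'd': 1, 'a': 9}.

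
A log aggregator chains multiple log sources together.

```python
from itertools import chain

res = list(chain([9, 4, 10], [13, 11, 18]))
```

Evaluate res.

Step 1: chain() concatenates iterables: [9, 4, 10] + [13, 11, 18].
Therefore res = [9, 4, 10, 13, 11, 18].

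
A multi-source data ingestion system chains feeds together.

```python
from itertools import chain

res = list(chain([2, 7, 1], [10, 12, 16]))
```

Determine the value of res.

Step 1: chain() concatenates iterables: [2, 7, 1] + [10, 12, 16].
Therefore res = [2, 7, 1, 10, 12, 16].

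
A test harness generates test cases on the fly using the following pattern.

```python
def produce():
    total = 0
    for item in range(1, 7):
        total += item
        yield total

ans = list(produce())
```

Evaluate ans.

Step 1: Generator accumulates running sum:
  item=1: total = 1, yield 1
  item=2: total = 3, yield 3
  item=3: total = 6, yield 6
  item=4: total = 10, yield 10
  item=5: total = 15, yield 15
  item=6: total = 21, yield 21
Therefore ans = [1, 3, 6, 10, 15, 21].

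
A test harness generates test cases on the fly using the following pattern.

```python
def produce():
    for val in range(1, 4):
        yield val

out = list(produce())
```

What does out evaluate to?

Step 1: The generator yields each value from range(1, 4).
Step 2: list() consumes all yields: [1, 2, 3].
Therefore out = [1, 2, 3].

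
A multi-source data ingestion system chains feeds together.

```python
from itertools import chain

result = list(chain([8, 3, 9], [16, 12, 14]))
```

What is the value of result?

Step 1: chain() concatenates iterables: [8, 3, 9] + [16, 12, 14].
Therefore result = [8, 3, 9, 16, 12, 14].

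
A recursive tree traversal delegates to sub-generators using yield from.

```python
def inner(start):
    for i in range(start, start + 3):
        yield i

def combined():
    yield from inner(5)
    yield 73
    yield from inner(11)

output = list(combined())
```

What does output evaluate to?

Step 1: combined() delegates to inner(5):
  yield 5
  yield 6
  yield 7
Step 2: yield 73
Step 3: Delegates to inner(11):
  yield 11
  yield 12
  yield 13
Therefore output = [5, 6, 7, 73, 11, 12, 13].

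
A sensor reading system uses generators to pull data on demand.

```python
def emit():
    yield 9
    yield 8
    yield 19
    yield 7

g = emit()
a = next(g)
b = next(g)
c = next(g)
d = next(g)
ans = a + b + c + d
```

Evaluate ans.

Step 1: Create generator and consume all values:
  a = next(g) = 9
  b = next(g) = 8
  c = next(g) = 19
  d = next(g) = 7
Step 2: ans = 9 + 8 + 19 + 7 = 43.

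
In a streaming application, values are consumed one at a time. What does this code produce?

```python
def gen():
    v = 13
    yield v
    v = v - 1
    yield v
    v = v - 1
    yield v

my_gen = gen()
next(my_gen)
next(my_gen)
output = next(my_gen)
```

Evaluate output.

Step 1: Trace through generator execution:
  Yield 1: v starts at 13, yield 13
  Yield 2: v = 13 - 1 = 12, yield 12
  Yield 3: v = 12 - 1 = 11, yield 11
Step 2: First next() gets 13, second next() gets the second value, third next() yields 11.
Therefore output = 11.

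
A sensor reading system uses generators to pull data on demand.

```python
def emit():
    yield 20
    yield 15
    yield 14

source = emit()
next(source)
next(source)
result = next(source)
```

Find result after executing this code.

Step 1: emit() creates a generator.
Step 2: next(source) yields 20 (consumed and discarded).
Step 3: next(source) yields 15 (consumed and discarded).
Step 4: next(source) yields 14, assigned to result.
Therefore result = 14.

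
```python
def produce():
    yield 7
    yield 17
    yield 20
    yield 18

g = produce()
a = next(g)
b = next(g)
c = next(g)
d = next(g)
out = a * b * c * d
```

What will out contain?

Step 1: Create generator and consume all values:
  a = next(g) = 7
  b = next(g) = 17
  c = next(g) = 20
  d = next(g) = 18
Step 2: out = 7 * 17 * 20 * 18 = 42840.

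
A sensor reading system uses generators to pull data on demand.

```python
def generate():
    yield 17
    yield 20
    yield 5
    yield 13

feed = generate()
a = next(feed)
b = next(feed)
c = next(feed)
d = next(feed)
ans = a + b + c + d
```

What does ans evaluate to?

Step 1: Create generator and consume all values:
  a = next(feed) = 17
  b = next(feed) = 20
  c = next(feed) = 5
  d = next(feed) = 13
Step 2: ans = 17 + 20 + 5 + 13 = 55.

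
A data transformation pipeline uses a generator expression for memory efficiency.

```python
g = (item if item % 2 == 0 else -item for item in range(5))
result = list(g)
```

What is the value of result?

Step 1: For each item in range(5), yield item if even, else -item:
  item=0: even, yield 0
  item=1: odd, yield -1
  item=2: even, yield 2
  item=3: odd, yield -3
  item=4: even, yield 4
Therefore result = [0, -1, 2, -3, 4].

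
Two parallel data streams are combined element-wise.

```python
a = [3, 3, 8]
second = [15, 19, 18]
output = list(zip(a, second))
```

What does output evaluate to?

Step 1: zip pairs elements at same index:
  Index 0: (3, 15)
  Index 1: (3, 19)
  Index 2: (8, 18)
Therefore output = [(3, 15), (3, 19), (8, 18)].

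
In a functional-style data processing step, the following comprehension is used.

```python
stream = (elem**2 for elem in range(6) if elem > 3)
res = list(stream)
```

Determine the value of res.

Step 1: For range(6), keep elem > 3, then square:
  elem=0: 0 <= 3, excluded
  elem=1: 1 <= 3, excluded
  elem=2: 2 <= 3, excluded
  elem=3: 3 <= 3, excluded
  elem=4: 4 > 3, yield 4**2 = 16
  elem=5: 5 > 3, yield 5**2 = 25
Therefore res = [16, 25].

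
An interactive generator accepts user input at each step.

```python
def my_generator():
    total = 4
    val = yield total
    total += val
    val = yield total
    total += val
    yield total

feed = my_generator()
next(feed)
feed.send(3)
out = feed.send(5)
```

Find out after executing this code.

Step 1: next() -> yield total=4.
Step 2: send(3) -> val=3, total = 4+3 = 7, yield 7.
Step 3: send(5) -> val=5, total = 7+5 = 12, yield 12.
Therefore out = 12.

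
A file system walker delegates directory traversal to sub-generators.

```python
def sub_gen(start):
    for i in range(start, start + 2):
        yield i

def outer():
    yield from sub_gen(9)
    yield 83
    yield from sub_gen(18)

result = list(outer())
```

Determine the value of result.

Step 1: outer() delegates to sub_gen(9):
  yield 9
  yield 10
Step 2: yield 83
Step 3: Delegates to sub_gen(18):
  yield 18
  yield 19
Therefore result = [9, 10, 83, 18, 19].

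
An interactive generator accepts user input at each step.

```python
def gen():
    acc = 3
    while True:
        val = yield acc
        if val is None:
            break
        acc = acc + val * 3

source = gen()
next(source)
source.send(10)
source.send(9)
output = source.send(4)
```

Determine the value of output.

Step 1: next() -> yield acc=3.
Step 2: send(10) -> val=10, acc = 3 + 10*3 = 33, yield 33.
Step 3: send(9) -> val=9, acc = 33 + 9*3 = 60, yield 60.
Step 4: send(4) -> val=4, acc = 60 + 4*3 = 72, yield 72.
Therefore output = 72.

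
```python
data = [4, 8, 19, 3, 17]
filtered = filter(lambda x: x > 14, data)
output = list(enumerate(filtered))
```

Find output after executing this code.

Step 1: Filter [4, 8, 19, 3, 17] for > 14: [19, 17].
Step 2: enumerate re-indexes from 0: [(0, 19), (1, 17)].
Therefore output = [(0, 19), (1, 17)].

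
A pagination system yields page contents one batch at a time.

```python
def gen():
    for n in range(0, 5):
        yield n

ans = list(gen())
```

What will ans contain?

Step 1: The generator yields each value from range(0, 5).
Step 2: list() consumes all yields: [0, 1, 2, 3, 4].
Therefore ans = [0, 1, 2, 3, 4].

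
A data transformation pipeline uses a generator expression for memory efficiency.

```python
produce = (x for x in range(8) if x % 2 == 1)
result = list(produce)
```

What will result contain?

Step 1: Filter range(8) keeping only odd values:
  x=0: even, excluded
  x=1: odd, included
  x=2: even, excluded
  x=3: odd, included
  x=4: even, excluded
  x=5: odd, included
  x=6: even, excluded
  x=7: odd, included
Therefore result = [1, 3, 5, 7].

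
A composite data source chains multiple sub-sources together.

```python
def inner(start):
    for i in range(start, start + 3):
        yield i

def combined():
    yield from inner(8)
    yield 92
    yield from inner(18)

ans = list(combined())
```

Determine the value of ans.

Step 1: combined() delegates to inner(8):
  yield 8
  yield 9
  yield 10
Step 2: yield 92
Step 3: Delegates to inner(18):
  yield 18
  yield 19
  yield 20
Therefore ans = [8, 9, 10, 92, 18, 19, 20].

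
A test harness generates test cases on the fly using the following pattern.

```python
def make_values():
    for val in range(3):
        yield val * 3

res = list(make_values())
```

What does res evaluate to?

Step 1: For each val in range(3), yield val * 3:
  val=0: yield 0 * 3 = 0
  val=1: yield 1 * 3 = 3
  val=2: yield 2 * 3 = 6
Therefore res = [0, 3, 6].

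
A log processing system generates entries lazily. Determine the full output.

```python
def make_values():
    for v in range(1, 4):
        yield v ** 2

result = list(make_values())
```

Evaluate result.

Step 1: For each v in range(1, 4), yield v**2:
  v=1: yield 1**2 = 1
  v=2: yield 2**2 = 4
  v=3: yield 3**2 = 9
Therefore result = [1, 4, 9].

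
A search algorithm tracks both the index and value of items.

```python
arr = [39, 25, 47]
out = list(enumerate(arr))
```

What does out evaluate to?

Step 1: enumerate pairs each element with its index:
  (0, 39)
  (1, 25)
  (2, 47)
Therefore out = [(0, 39), (1, 25), (2, 47)].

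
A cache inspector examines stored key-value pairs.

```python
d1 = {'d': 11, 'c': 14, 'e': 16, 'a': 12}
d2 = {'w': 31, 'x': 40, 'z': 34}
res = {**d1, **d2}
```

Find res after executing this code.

Step 1: Merge d1 and d2 (d2 values override on key conflicts).
Step 2: d1 has keys ['d', 'c', 'e', 'a'], d2 has keys ['w', 'x', 'z'].
Therefore res = {'d': 11, 'c': 14, 'e': 16, 'a': 12, 'w': 31, 'x': 40, 'z': 34}.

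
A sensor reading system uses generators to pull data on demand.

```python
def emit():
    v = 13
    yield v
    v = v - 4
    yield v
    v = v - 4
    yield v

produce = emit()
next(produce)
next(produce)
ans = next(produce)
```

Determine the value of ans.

Step 1: Trace through generator execution:
  Yield 1: v starts at 13, yield 13
  Yield 2: v = 13 - 4 = 9, yield 9
  Yield 3: v = 9 - 4 = 5, yield 5
Step 2: First next() gets 13, second next() gets the second value, third next() yields 5.
Therefore ans = 5.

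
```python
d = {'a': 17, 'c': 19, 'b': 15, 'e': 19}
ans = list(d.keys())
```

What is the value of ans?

Step 1: d.keys() returns the dictionary keys in insertion order.
Therefore ans = ['a', 'c', 'b', 'e'].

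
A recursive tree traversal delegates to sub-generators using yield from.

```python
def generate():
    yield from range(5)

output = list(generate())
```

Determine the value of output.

Step 1: yield from delegates to the iterable, yielding each element.
Step 2: Collected values: [0, 1, 2, 3, 4].
Therefore output = [0, 1, 2, 3, 4].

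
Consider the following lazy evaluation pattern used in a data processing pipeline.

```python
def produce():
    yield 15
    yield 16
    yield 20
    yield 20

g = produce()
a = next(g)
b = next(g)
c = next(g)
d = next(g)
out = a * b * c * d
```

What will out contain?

Step 1: Create generator and consume all values:
  a = next(g) = 15
  b = next(g) = 16
  c = next(g) = 20
  d = next(g) = 20
Step 2: out = 15 * 16 * 20 * 20 = 96000.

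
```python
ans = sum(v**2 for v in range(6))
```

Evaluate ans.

Step 1: Compute v**2 for each v in range(6):
  v=0: 0**2 = 0
  v=1: 1**2 = 1
  v=2: 2**2 = 4
  v=3: 3**2 = 9
  v=4: 4**2 = 16
  v=5: 5**2 = 25
Step 2: sum = 0 + 1 + 4 + 9 + 16 + 25 = 55.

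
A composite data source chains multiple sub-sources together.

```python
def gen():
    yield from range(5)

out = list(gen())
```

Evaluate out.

Step 1: yield from delegates to the iterable, yielding each element.
Step 2: Collected values: [0, 1, 2, 3, 4].
Therefore out = [0, 1, 2, 3, 4].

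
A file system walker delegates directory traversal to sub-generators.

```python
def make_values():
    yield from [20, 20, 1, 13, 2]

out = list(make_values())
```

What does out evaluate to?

Step 1: yield from delegates to the iterable, yielding each element.
Step 2: Collected values: [20, 20, 1, 13, 2].
Therefore out = [20, 20, 1, 13, 2].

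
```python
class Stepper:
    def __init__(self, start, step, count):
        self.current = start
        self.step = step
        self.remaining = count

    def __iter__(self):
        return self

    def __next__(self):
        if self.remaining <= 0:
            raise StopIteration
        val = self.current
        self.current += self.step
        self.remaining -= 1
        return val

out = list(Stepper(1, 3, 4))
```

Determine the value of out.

Step 1: Stepper starts at 1, increments by 3, for 4 steps:
  Yield 1, then current += 3
  Yield 4, then current += 3
  Yield 7, then current += 3
  Yield 10, then current += 3
Therefore out = [1, 4, 7, 10].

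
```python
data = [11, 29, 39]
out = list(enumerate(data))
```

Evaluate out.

Step 1: enumerate pairs each element with its index:
  (0, 11)
  (1, 29)
  (2, 39)
Therefore out = [(0, 11), (1, 29), (2, 39)].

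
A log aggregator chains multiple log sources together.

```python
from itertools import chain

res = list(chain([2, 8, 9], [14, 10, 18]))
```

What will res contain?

Step 1: chain() concatenates iterables: [2, 8, 9] + [14, 10, 18].
Therefore res = [2, 8, 9, 14, 10, 18].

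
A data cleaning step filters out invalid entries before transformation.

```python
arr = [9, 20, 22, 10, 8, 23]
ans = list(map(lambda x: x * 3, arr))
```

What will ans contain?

Step 1: Apply lambda x: x * 3 to each element:
  9 -> 27
  20 -> 60
  22 -> 66
  10 -> 30
  8 -> 24
  23 -> 69
Therefore ans = [27, 60, 66, 30, 24, 69].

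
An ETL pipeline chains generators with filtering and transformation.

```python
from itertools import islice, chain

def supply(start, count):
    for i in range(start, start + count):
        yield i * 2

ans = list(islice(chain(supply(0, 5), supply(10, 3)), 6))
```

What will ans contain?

Step 1: supply(0, 5) yields [0, 2, 4, 6, 8].
Step 2: supply(10, 3) yields [20, 22, 24].
Step 3: chain concatenates: [0, 2, 4, 6, 8, 20, 22, 24].
Step 4: islice takes first 6: [0, 2, 4, 6, 8, 20].
Therefore ans = [0, 2, 4, 6, 8, 20].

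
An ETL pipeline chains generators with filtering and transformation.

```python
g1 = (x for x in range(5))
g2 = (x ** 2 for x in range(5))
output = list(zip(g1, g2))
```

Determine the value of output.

Step 1: g1 produces [0, 1, 2, 3, 4].
Step 2: g2 produces [0, 1, 4, 9, 16].
Step 3: zip pairs them: [(0, 0), (1, 1), (2, 4), (3, 9), (4, 16)].
Therefore output = [(0, 0), (1, 1), (2, 4), (3, 9), (4, 16)].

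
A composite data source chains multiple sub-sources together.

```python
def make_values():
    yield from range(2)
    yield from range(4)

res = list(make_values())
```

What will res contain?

Step 1: Trace yields in order:
  yield 0
  yield 1
  yield 0
  yield 1
  yield 2
  yield 3
Therefore res = [0, 1, 0, 1, 2, 3].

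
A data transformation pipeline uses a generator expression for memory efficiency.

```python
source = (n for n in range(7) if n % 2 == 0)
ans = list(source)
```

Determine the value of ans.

Step 1: Filter range(7) keeping only even values:
  n=0: even, included
  n=1: odd, excluded
  n=2: even, included
  n=3: odd, excluded
  n=4: even, included
  n=5: odd, excluded
  n=6: even, included
Therefore ans = [0, 2, 4, 6].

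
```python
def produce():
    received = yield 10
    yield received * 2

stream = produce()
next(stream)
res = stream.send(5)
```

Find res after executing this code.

Step 1: next(stream) advances to first yield, producing 10.
Step 2: send(5) resumes, received = 5.
Step 3: yield received * 2 = 5 * 2 = 10.
Therefore res = 10.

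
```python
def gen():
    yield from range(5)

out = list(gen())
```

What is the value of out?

Step 1: yield from delegates to the iterable, yielding each element.
Step 2: Collected values: [0, 1, 2, 3, 4].
Therefore out = [0, 1, 2, 3, 4].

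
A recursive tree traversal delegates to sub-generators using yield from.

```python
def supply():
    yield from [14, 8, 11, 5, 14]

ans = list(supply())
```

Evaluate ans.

Step 1: yield from delegates to the iterable, yielding each element.
Step 2: Collected values: [14, 8, 11, 5, 14].
Therefore ans = [14, 8, 11, 5, 14].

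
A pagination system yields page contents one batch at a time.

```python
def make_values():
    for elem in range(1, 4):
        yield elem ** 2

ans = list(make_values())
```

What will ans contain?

Step 1: For each elem in range(1, 4), yield elem**2:
  elem=1: yield 1**2 = 1
  elem=2: yield 2**2 = 4
  elem=3: yield 3**2 = 9
Therefore ans = [1, 4, 9].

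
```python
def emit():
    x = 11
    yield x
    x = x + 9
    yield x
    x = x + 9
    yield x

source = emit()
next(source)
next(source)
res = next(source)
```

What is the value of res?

Step 1: Trace through generator execution:
  Yield 1: x starts at 11, yield 11
  Yield 2: x = 11 + 9 = 20, yield 20
  Yield 3: x = 20 + 9 = 29, yield 29
Step 2: First next() gets 11, second next() gets the second value, third next() yields 29.
Therefore res = 29.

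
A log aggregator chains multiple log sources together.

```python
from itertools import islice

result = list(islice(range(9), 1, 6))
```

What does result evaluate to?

Step 1: islice(range(9), 1, 6) takes elements at indices [1, 6).
Step 2: Elements: [1, 2, 3, 4, 5].
Therefore result = [1, 2, 3, 4, 5].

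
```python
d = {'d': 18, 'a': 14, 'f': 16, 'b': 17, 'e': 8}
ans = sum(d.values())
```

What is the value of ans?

Step 1: d.values() = [18, 14, 16, 17, 8].
Step 2: sum = 73.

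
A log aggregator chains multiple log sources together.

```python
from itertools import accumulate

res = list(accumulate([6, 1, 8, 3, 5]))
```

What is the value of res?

Step 1: accumulate computes running sums:
  + 6 = 6
  + 1 = 7
  + 8 = 15
  + 3 = 18
  + 5 = 23
Therefore res = [6, 7, 15, 18, 23].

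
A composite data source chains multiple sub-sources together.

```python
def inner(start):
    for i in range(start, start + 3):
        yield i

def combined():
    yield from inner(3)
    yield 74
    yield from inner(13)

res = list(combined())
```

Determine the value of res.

Step 1: combined() delegates to inner(3):
  yield 3
  yield 4
  yield 5
Step 2: yield 74
Step 3: Delegates to inner(13):
  yield 13
  yield 14
  yield 15
Therefore res = [3, 4, 5, 74, 13, 14, 15].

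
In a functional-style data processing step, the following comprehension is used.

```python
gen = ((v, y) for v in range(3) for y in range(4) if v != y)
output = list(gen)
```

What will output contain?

Step 1: Nested generator over range(3) x range(4) where v != y:
  (0, 0): excluded (v == y)
  (0, 1): included
  (0, 2): included
  (0, 3): included
  (1, 0): included
  (1, 1): excluded (v == y)
  (1, 2): included
  (1, 3): included
  (2, 0): included
  (2, 1): included
  (2, 2): excluded (v == y)
  (2, 3): included
Therefore output = [(0, 1), (0, 2), (0, 3), (1, 0), (1, 2), (1, 3), (2, 0), (2, 1), (2, 3)].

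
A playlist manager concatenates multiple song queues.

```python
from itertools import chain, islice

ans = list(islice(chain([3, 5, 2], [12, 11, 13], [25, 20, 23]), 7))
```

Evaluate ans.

Step 1: chain([3, 5, 2], [12, 11, 13], [25, 20, 23]) = [3, 5, 2, 12, 11, 13, 25, 20, 23].
Step 2: islice takes first 7 elements: [3, 5, 2, 12, 11, 13, 25].
Therefore ans = [3, 5, 2, 12, 11, 13, 25].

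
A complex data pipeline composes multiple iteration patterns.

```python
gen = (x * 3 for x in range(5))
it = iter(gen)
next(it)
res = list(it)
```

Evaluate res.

Step 1: Generator produces [0, 3, 6, 9, 12].
Step 2: next(it) consumes first element (0).
Step 3: list(it) collects remaining: [3, 6, 9, 12].
Therefore res = [3, 6, 9, 12].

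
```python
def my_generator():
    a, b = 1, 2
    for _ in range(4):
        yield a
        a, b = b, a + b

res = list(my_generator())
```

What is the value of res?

Step 1: Fibonacci-like sequence starting with a=1, b=2:
  Iteration 1: yield a=1, then a,b = 2,3
  Iteration 2: yield a=2, then a,b = 3,5
  Iteration 3: yield a=3, then a,b = 5,8
  Iteration 4: yield a=5, then a,b = 8,13
Therefore res = [1, 2, 3, 5].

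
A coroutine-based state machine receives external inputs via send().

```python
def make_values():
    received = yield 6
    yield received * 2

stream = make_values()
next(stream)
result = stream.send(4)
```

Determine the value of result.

Step 1: next(stream) advances to first yield, producing 6.
Step 2: send(4) resumes, received = 4.
Step 3: yield received * 2 = 4 * 2 = 8.
Therefore result = 8.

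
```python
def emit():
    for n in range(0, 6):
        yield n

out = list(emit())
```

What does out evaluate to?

Step 1: The generator yields each value from range(0, 6).
Step 2: list() consumes all yields: [0, 1, 2, 3, 4, 5].
Therefore out = [0, 1, 2, 3, 4, 5].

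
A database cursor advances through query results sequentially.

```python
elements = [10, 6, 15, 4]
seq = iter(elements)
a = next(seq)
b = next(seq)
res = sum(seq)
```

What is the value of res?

Step 1: Create iterator over [10, 6, 15, 4].
Step 2: a = next() = 10, b = next() = 6.
Step 3: sum() of remaining [15, 4] = 19.
Therefore res = 19.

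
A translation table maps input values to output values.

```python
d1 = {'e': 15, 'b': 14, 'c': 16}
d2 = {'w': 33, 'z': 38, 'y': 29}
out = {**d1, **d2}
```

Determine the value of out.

Step 1: Merge d1 and d2 (d2 values override on key conflicts).
Step 2: d1 has keys ['e', 'b', 'c'], d2 has keys ['w', 'z', 'y'].
Therefore out = {'e': 15, 'b': 14, 'c': 16, 'w': 33, 'z': 38, 'y': 29}.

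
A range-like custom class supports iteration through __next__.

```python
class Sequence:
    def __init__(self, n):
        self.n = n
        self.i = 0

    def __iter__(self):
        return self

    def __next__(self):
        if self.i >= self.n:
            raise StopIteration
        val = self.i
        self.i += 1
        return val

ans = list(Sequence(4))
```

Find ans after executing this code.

Step 1: Sequence(4) creates an iterator counting 0 to 3.
Step 2: list() consumes all values: [0, 1, 2, 3].
Therefore ans = [0, 1, 2, 3].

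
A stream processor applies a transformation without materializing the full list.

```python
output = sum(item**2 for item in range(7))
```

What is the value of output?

Step 1: Compute item**2 for each item in range(7):
  item=0: 0**2 = 0
  item=1: 1**2 = 1
  item=2: 2**2 = 4
  item=3: 3**2 = 9
  item=4: 4**2 = 16
  item=5: 5**2 = 25
  item=6: 6**2 = 36
Step 2: sum = 0 + 1 + 4 + 9 + 16 + 25 + 36 = 91.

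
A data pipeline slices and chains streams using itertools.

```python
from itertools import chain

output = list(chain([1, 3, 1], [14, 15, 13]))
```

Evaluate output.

Step 1: chain() concatenates iterables: [1, 3, 1] + [14, 15, 13].
Therefore output = [1, 3, 1, 14, 15, 13].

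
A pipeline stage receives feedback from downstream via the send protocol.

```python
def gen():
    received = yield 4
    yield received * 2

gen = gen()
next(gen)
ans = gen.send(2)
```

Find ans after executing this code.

Step 1: next(gen) advances to first yield, producing 4.
Step 2: send(2) resumes, received = 2.
Step 3: yield received * 2 = 2 * 2 = 4.
Therefore ans = 4.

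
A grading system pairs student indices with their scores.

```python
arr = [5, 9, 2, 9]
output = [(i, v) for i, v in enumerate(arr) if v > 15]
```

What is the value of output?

Step 1: Filter enumerate([5, 9, 2, 9]) keeping v > 15:
  (0, 5): 5 <= 15, excluded
  (1, 9): 9 <= 15, excluded
  (2, 2): 2 <= 15, excluded
  (3, 9): 9 <= 15, excluded
Therefore output = [].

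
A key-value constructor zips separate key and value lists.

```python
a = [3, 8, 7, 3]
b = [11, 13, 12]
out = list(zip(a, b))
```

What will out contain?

Step 1: zip stops at shortest (len(a)=4, len(b)=3):
  Index 0: (3, 11)
  Index 1: (8, 13)
  Index 2: (7, 12)
Step 2: Last element of a (3) has no pair, dropped.
Therefore out = [(3, 11), (8, 13), (7, 12)].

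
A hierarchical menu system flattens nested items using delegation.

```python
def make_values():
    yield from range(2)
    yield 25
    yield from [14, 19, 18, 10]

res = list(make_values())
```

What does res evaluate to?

Step 1: Trace yields in order:
  yield 0
  yield 1
  yield 25
  yield 14
  yield 19
  yield 18
  yield 10
Therefore res = [0, 1, 25, 14, 19, 18, 10].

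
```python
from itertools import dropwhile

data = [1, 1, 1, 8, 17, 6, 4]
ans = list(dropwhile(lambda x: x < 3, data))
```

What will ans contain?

Step 1: dropwhile drops elements while < 3:
  1 < 3: dropped
  1 < 3: dropped
  1 < 3: dropped
  8: kept (dropping stopped)
Step 2: Remaining elements kept regardless of condition.
Therefore ans = [8, 17, 6, 4].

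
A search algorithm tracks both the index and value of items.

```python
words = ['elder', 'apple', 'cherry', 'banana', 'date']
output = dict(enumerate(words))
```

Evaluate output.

Step 1: enumerate pairs indices with words:
  0 -> 'elder'
  1 -> 'apple'
  2 -> 'cherry'
  3 -> 'banana'
  4 -> 'date'
Therefore output = {0: 'elder', 1: 'apple', 2: 'cherry', 3: 'banana', 4: 'date'}.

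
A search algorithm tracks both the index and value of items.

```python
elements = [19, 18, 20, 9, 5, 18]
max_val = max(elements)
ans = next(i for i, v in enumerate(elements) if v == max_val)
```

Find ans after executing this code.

Step 1: max([19, 18, 20, 9, 5, 18]) = 20.
Step 2: Find first index where value == 20:
  Index 0: 19 != 20
  Index 1: 18 != 20
  Index 2: 20 == 20, found!
Therefore ans = 2.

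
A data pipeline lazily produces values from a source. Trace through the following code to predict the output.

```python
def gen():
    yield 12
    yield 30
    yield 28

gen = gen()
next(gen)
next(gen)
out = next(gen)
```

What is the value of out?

Step 1: gen() creates a generator.
Step 2: next(gen) yields 12 (consumed and discarded).
Step 3: next(gen) yields 30 (consumed and discarded).
Step 4: next(gen) yields 28, assigned to out.
Therefore out = 28.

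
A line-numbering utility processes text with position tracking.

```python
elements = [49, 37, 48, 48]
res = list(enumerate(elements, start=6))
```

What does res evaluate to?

Step 1: enumerate with start=6:
  (6, 49)
  (7, 37)
  (8, 48)
  (9, 48)
Therefore res = [(6, 49), (7, 37), (8, 48), (9, 48)].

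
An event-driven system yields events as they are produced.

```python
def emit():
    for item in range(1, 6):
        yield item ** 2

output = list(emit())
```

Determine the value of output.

Step 1: For each item in range(1, 6), yield item**2:
  item=1: yield 1**2 = 1
  item=2: yield 2**2 = 4
  item=3: yield 3**2 = 9
  item=4: yield 4**2 = 16
  item=5: yield 5**2 = 25
Therefore output = [1, 4, 9, 16, 25].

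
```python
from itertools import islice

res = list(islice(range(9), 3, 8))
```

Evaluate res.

Step 1: islice(range(9), 3, 8) takes elements at indices [3, 8).
Step 2: Elements: [3, 4, 5, 6, 7].
Therefore res = [3, 4, 5, 6, 7].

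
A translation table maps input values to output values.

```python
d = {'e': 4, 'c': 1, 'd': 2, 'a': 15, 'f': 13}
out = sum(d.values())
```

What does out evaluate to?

Step 1: d.values() = [4, 1, 2, 15, 13].
Step 2: sum = 35.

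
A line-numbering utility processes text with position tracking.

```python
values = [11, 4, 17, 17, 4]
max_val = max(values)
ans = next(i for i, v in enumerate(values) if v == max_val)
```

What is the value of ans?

Step 1: max([11, 4, 17, 17, 4]) = 17.
Step 2: Find first index where value == 17:
  Index 0: 11 != 17
  Index 1: 4 != 17
  Index 2: 17 == 17, found!
Therefore ans = 2.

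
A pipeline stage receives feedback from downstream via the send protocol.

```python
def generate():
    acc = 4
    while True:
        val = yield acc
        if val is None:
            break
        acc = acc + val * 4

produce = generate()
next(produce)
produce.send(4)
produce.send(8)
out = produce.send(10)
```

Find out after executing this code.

Step 1: next() -> yield acc=4.
Step 2: send(4) -> val=4, acc = 4 + 4*4 = 20, yield 20.
Step 3: send(8) -> val=8, acc = 20 + 8*4 = 52, yield 52.
Step 4: send(10) -> val=10, acc = 52 + 10*4 = 92, yield 92.
Therefore out = 92.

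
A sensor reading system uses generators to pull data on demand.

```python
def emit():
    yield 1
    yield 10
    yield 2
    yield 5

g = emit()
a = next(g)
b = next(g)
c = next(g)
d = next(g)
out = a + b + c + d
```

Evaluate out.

Step 1: Create generator and consume all values:
  a = next(g) = 1
  b = next(g) = 10
  c = next(g) = 2
  d = next(g) = 5
Step 2: out = 1 + 10 + 2 + 5 = 18.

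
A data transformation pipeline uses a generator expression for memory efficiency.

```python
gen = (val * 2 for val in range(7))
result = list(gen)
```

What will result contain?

Step 1: For each val in range(7), compute val*2:
  val=0: 0*2 = 0
  val=1: 1*2 = 2
  val=2: 2*2 = 4
  val=3: 3*2 = 6
  val=4: 4*2 = 8
  val=5: 5*2 = 10
  val=6: 6*2 = 12
Therefore result = [0, 2, 4, 6, 8, 10, 12].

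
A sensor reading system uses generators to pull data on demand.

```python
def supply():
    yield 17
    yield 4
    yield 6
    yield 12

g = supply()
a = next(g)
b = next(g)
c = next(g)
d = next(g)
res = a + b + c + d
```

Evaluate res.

Step 1: Create generator and consume all values:
  a = next(g) = 17
  b = next(g) = 4
  c = next(g) = 6
  d = next(g) = 12
Step 2: res = 17 + 4 + 6 + 12 = 39.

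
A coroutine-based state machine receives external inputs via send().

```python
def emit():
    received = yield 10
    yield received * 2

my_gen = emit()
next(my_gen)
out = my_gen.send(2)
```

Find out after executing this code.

Step 1: next(my_gen) advances to first yield, producing 10.
Step 2: send(2) resumes, received = 2.
Step 3: yield received * 2 = 2 * 2 = 4.
Therefore out = 4.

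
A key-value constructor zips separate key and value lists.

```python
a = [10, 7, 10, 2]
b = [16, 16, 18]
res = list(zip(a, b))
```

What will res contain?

Step 1: zip stops at shortest (len(a)=4, len(b)=3):
  Index 0: (10, 16)
  Index 1: (7, 16)
  Index 2: (10, 18)
Step 2: Last element of a (2) has no pair, dropped.
Therefore res = [(10, 16), (7, 16), (10, 18)].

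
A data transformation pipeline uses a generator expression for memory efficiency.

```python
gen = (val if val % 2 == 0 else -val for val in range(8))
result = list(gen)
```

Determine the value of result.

Step 1: For each val in range(8), yield val if even, else -val:
  val=0: even, yield 0
  val=1: odd, yield -1
  val=2: even, yield 2
  val=3: odd, yield -3
  val=4: even, yield 4
  val=5: odd, yield -5
  val=6: even, yield 6
  val=7: odd, yield -7
Therefore result = [0, -1, 2, -3, 4, -5, 6, -7].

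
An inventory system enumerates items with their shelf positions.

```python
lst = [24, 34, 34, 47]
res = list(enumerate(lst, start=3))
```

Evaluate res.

Step 1: enumerate with start=3:
  (3, 24)
  (4, 34)
  (5, 34)
  (6, 47)
Therefore res = [(3, 24), (4, 34), (5, 34), (6, 47)].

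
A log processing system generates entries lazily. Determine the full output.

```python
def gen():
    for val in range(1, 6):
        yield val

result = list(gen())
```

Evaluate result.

Step 1: The generator yields each value from range(1, 6).
Step 2: list() consumes all yields: [1, 2, 3, 4, 5].
Therefore result = [1, 2, 3, 4, 5].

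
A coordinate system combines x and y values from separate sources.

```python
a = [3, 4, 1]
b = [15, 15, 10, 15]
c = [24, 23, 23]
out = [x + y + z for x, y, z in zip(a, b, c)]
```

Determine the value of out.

Step 1: zip three lists (truncates to shortest, len=3):
  3 + 15 + 24 = 42
  4 + 15 + 23 = 42
  1 + 10 + 23 = 34
Therefore out = [42, 42, 34].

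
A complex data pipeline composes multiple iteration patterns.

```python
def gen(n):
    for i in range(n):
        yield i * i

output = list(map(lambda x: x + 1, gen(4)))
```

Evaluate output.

Step 1: gen(4) yields squares: [0, 1, 4, 9].
Step 2: map adds 1 to each: [1, 2, 5, 10].
Therefore output = [1, 2, 5, 10].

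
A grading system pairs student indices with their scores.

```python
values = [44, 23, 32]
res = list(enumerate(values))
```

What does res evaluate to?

Step 1: enumerate pairs each element with its index:
  (0, 44)
  (1, 23)
  (2, 32)
Therefore res = [(0, 44), (1, 23), (2, 32)].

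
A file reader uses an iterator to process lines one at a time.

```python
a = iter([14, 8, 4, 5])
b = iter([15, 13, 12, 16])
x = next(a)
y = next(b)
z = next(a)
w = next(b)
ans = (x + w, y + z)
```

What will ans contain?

Step 1: a iterates [14, 8, 4, 5], b iterates [15, 13, 12, 16].
Step 2: x = next(a) = 14, y = next(b) = 15.
Step 3: z = next(a) = 8, w = next(b) = 13.
Step 4: ans = (14 + 13, 15 + 8) = (27, 23).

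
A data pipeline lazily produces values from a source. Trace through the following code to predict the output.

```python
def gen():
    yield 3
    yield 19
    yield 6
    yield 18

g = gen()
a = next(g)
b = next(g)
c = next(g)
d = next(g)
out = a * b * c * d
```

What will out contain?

Step 1: Create generator and consume all values:
  a = next(g) = 3
  b = next(g) = 19
  c = next(g) = 6
  d = next(g) = 18
Step 2: out = 3 * 19 * 6 * 18 = 6156.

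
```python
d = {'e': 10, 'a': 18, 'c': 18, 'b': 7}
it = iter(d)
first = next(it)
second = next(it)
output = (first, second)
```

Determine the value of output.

Step 1: iter(d) iterates over keys: ['e', 'a', 'c', 'b'].
Step 2: first = next(it) = 'e', second = next(it) = 'a'.
Therefore output = ('e', 'a').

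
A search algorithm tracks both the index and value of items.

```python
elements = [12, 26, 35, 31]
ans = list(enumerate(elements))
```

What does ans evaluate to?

Step 1: enumerate pairs each element with its index:
  (0, 12)
  (1, 26)
  (2, 35)
  (3, 31)
Therefore ans = [(0, 12), (1, 26), (2, 35), (3, 31)].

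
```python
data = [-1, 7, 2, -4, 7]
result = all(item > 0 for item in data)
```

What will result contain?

Step 1: Check item > 0 for each element in [-1, 7, 2, -4, 7]:
  -1 > 0: False
  7 > 0: True
  2 > 0: True
  -4 > 0: False
  7 > 0: True
Step 2: all() returns False.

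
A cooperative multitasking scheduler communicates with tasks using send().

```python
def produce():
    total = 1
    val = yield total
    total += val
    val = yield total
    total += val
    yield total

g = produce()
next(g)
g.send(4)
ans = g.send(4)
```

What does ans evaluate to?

Step 1: next() -> yield total=1.
Step 2: send(4) -> val=4, total = 1+4 = 5, yield 5.
Step 3: send(4) -> val=4, total = 5+4 = 9, yield 9.
Therefore ans = 9.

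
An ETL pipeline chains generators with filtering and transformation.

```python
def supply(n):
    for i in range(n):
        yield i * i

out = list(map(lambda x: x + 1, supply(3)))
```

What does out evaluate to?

Step 1: supply(3) yields squares: [0, 1, 4].
Step 2: map adds 1 to each: [1, 2, 5].
Therefore out = [1, 2, 5].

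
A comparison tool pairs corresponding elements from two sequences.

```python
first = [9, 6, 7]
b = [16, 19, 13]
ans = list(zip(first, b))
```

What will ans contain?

Step 1: zip pairs elements at same index:
  Index 0: (9, 16)
  Index 1: (6, 19)
  Index 2: (7, 13)
Therefore ans = [(9, 16), (6, 19), (7, 13)].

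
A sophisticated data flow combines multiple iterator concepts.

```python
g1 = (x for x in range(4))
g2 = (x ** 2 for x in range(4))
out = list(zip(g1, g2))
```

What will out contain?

Step 1: g1 produces [0, 1, 2, 3].
Step 2: g2 produces [0, 1, 4, 9].
Step 3: zip pairs them: [(0, 0), (1, 1), (2, 4), (3, 9)].
Therefore out = [(0, 0), (1, 1), (2, 4), (3, 9)].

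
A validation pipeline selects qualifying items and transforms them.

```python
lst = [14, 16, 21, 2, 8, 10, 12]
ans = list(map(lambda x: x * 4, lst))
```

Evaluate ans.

Step 1: Apply lambda x: x * 4 to each element:
  14 -> 56
  16 -> 64
  21 -> 84
  2 -> 8
  8 -> 32
  10 -> 40
  12 -> 48
Therefore ans = [56, 64, 84, 8, 32, 40, 48].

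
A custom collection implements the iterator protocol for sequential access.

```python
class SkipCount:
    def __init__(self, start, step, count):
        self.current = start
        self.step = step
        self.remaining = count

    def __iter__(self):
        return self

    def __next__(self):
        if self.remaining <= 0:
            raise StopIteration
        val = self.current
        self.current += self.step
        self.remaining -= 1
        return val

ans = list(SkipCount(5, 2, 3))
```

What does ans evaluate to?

Step 1: SkipCount starts at 5, increments by 2, for 3 steps:
  Yield 5, then current += 2
  Yield 7, then current += 2
  Yield 9, then current += 2
Therefore ans = [5, 7, 9].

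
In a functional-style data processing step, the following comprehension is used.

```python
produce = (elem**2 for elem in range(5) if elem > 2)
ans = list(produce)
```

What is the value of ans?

Step 1: For range(5), keep elem > 2, then square:
  elem=0: 0 <= 2, excluded
  elem=1: 1 <= 2, excluded
  elem=2: 2 <= 2, excluded
  elem=3: 3 > 2, yield 3**2 = 9
  elem=4: 4 > 2, yield 4**2 = 16
Therefore ans = [9, 16].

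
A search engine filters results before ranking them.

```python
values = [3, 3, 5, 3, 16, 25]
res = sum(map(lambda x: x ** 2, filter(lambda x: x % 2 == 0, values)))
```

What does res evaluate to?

Step 1: Filter even numbers from [3, 3, 5, 3, 16, 25]: [16]
Step 2: Square each: [256]
Step 3: Sum = 256.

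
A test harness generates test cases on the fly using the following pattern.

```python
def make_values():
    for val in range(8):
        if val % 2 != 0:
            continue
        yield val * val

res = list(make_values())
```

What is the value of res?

Step 1: Only yield val**2 when val is divisible by 2:
  val=0: 0 % 2 == 0, yield 0**2 = 0
  val=2: 2 % 2 == 0, yield 2**2 = 4
  val=4: 4 % 2 == 0, yield 4**2 = 16
  val=6: 6 % 2 == 0, yield 6**2 = 36
Therefore res = [0, 4, 16, 36].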